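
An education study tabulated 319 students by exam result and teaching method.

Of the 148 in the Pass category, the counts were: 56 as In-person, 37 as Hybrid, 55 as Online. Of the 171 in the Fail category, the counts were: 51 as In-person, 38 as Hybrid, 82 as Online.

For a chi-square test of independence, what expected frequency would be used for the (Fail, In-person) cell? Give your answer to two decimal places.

57.36

Row total (Fail) = 171; column total (In-person) = 107; grand total N = 319.
Expected count = (row total × column total) / N = 171 × 107 / 319 = 57.36.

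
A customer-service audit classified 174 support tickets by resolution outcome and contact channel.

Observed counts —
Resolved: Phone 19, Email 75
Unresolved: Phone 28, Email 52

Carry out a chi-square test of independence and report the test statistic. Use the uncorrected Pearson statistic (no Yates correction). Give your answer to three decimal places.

4.793

Row totals: 94, 80. Column totals: 47, 127. Grand total N = 174.
Expected counts (row total × column total / N):
  Resolved, Phone: 94×47/174 = 25.3908
  Resolved, Email: 94×127/174 = 68.6092
  Unresolved, Phone: 80×47/174 = 21.6092
  Unresolved, Email: 80×127/174 = 58.3908
Contributions (O − E)²/E:
  (19 − 25.3908)²/25.3908 = 1.6085
  (75 − 68.6092)²/68.6092 = 0.5953
  (28 − 21.6092)²/21.6092 = 1.8900
  (52 − 58.3908)²/58.3908 = 0.6995
χ² = 1.6085 + 0.5953 + 1.8900 + 0.6995 = 4.793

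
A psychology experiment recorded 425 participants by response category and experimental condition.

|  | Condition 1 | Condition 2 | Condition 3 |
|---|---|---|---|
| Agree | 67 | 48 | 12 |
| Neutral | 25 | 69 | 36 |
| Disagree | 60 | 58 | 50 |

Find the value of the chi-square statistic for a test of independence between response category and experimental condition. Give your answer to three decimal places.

Row totals: 127, 130, 168. Column totals: 152, 175, 98. Grand total N = 425.
Expected counts (row total × column total / N):
  Agree, Condition 1: 127×152/425 = 45.4212
  Agree, Condition 2: 127×175/425 = 52.2941
  Agree, Condition 3: 127×98/425 = 29.2847
  Neutral, Condition 1: 130×152/425 = 46.4941
  Neutral, Condition 2: 130×175/425 = 53.5294
  Neutral, Condition 3: 130×98/425 = 29.9765
  Disagree, Condition 1: 168×152/425 = 60.0847
  Disagree, Condition 2: 168×175/425 = 69.1765
  Disagree, Condition 3: 168×98/425 = 38.7388
Contributions (O − E)²/E:
  (67 − 45.4212)²/45.4212 = 10.2517
  (48 − 52.2941)²/52.2941 = 0.3526
  (12 − 29.2847)²/29.2847 = 10.2019
  (25 − 46.4941)²/46.4941 = 9.9367
  (69 − 53.5294)²/53.5294 = 4.4712
  (36 − 29.9765)²/29.9765 = 1.2104
  (60 − 60.0847)²/60.0847 = 0.0001
  (58 − 69.1765)²/69.1765 = 1.8057
  (50 − 38.7388)²/38.7388 = 3.2736
χ² = 10.2517 + 0.3526 + 10.2019 + 9.9367 + 4.4712 + 1.2104 + 0.0001 + 1.8057 + 3.2736 = 41.504

41.504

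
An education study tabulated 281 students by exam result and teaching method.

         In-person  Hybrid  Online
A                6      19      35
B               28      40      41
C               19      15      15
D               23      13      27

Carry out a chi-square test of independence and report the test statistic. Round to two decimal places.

Row totals: 60, 109, 49, 63. Column totals: 76, 87, 118. Grand total N = 281.
Expected counts (row total × column total / N):
  A, In-person: 60×76/281 = 16.2278
  A, Hybrid: 60×87/281 = 18.5765
  A, Online: 60×118/281 = 25.1957
  B, In-person: 109×76/281 = 29.4804
  B, Hybrid: 109×87/281 = 33.7473
  B, Online: 109×118/281 = 45.7722
  C, In-person: 49×76/281 = 13.2527
  C, Hybrid: 49×87/281 = 15.1708
  C, Online: 49×118/281 = 20.5765
  D, In-person: 63×76/281 = 17.0391
  D, Hybrid: 63×87/281 = 19.5053
  D, Online: 63×118/281 = 26.4555
Contributions (O − E)²/E:
  (6 − 16.2278)²/16.2278 = 6.4462
  (19 − 18.5765)²/18.5765 = 0.0097
  (35 − 25.1957)²/25.1957 = 3.8151
  (28 − 29.4804)²/29.4804 = 0.0743
  (40 − 33.7473)²/33.7473 = 1.1585
  (41 − 45.7722)²/45.7722 = 0.4975
  (19 − 13.2527)²/13.2527 = 2.4924
  (15 − 15.1708)²/15.1708 = 0.0019
  (15 − 20.5765)²/20.5765 = 1.5113
  (23 − 17.0391)²/17.0391 = 2.0853
  (13 − 19.5053)²/19.5053 = 2.1696
  (27 − 26.4555)²/26.4555 = 0.0112
χ² = 6.4462 + 0.0097 + 3.8151 + 0.0743 + 1.1585 + 0.4975 + 2.4924 + 0.0019 + 1.5113 + 2.0853 + 2.1696 + 0.0112 = 20.27

20.27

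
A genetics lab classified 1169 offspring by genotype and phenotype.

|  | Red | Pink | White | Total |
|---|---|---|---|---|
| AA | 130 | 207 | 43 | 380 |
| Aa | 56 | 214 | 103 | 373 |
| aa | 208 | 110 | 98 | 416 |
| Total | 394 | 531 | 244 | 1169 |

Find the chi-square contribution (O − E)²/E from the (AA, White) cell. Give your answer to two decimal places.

16.63

Row total (AA) = 380; column total (White) = 244; N = 1169.
Expected count E = 380 × 244 / 1169 = 79.3157.
Contribution = (O − E)²/E = (43 − 79.3157)² / 79.3157 = 16.63.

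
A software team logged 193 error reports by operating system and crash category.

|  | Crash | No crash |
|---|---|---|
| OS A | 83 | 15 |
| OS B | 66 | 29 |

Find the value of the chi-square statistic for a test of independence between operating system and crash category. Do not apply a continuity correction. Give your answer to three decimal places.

6.349

Row totals: 98, 95. Column totals: 149, 44. Grand total N = 193.
Expected counts (row total × column total / N):
  OS A, Crash: 98×149/193 = 75.6580
  OS A, No crash: 98×44/193 = 22.3420
  OS B, Crash: 95×149/193 = 73.3420
  OS B, No crash: 95×44/193 = 21.6580
Contributions (O − E)²/E:
  (83 − 75.6580)²/75.6580 = 0.7125
  (15 − 22.3420)²/22.3420 = 2.4127
  (66 − 73.3420)²/73.3420 = 0.7350
  (29 − 21.6580)²/21.6580 = 2.4889
χ² = 0.7125 + 2.4127 + 0.7350 + 2.4889 = 6.349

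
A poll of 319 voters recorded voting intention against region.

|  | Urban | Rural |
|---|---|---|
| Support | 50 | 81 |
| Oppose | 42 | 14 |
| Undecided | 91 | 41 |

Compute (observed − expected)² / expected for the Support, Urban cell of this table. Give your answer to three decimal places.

Row total (Support) = 131; column total (Urban) = 183; N = 319.
Expected count E = 131 × 183 / 319 = 75.1505.
Contribution = (O − E)²/E = (50 − 75.1505)² / 75.1505 = 8.417.

8.417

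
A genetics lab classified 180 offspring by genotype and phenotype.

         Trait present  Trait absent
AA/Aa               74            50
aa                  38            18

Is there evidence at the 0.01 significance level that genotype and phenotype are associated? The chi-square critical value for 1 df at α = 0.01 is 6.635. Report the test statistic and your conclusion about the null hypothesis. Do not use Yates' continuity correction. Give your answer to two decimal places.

Row totals: 124, 56. Column totals: 112, 68. Grand total N = 180.
Expected counts (row total × column total / N):
  AA/Aa, Trait present: 124×112/180 = 77.156
  AA/Aa, Trait absent: 124×68/180 = 46.844
  aa, Trait present: 56×112/180 = 34.844
  aa, Trait absent: 56×68/180 = 21.156
Contributions (O − E)²/E:
  (74 − 77.156)²/77.156 = 0.1291
  (50 − 46.844)²/46.844 = 0.2126
  (38 − 34.844)²/34.844 = 0.2859
  (18 − 21.156)²/21.156 = 0.4708
χ² = 0.1291 + 0.2126 + 0.2859 + 0.4708 = 1.10
df = (2−1)(2−1) = 1. Since 1.10 < 6.635, fail to reject the null hypothesis of independence at α = 0.01.

1.10; fail to reject H₀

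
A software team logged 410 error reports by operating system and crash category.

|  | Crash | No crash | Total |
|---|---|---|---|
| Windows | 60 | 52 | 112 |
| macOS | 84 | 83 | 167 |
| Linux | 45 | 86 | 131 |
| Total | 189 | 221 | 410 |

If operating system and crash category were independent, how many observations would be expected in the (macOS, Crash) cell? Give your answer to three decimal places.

Row total (macOS) = 167; column total (Crash) = 189; grand total N = 410.
Expected count = (row total × column total) / N = 167 × 189 / 410 = 76.983.

76.983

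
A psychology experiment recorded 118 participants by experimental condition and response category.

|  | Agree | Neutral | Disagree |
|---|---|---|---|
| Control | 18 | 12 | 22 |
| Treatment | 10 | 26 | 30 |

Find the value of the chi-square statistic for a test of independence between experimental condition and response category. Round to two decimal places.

Row totals: 52, 66. Column totals: 28, 38, 52. Grand total N = 118.
Expected counts (row total × column total / N):
  Control, Agree: 52×28/118 = 12.3390
  Control, Neutral: 52×38/118 = 16.7458
  Control, Disagree: 52×52/118 = 22.9153
  Treatment, Agree: 66×28/118 = 15.6610
  Treatment, Neutral: 66×38/118 = 21.2542
  Treatment, Disagree: 66×52/118 = 29.0847
Contributions (O − E)²/E:
  (18 − 12.3390)²/12.3390 = 2.5972
  (12 − 16.7458)²/16.7458 = 1.3450
  (22 − 22.9153)²/22.9153 = 0.0366
  (10 − 15.6610)²/15.6610 = 2.0463
  (26 − 21.2542)²/21.2542 = 1.0597
  (30 − 29.0847)²/29.0847 = 0.0288
χ² = 2.5972 + 1.3450 + 0.0366 + 2.0463 + 1.0597 + 0.0288 = 7.11

7.11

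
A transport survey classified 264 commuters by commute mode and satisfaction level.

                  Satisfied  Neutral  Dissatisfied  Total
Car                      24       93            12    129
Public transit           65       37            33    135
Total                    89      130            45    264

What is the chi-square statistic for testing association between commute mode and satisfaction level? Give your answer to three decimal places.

52.702

Grand total N = 264.
Expected counts (row total × column total / N):
  Car, Satisfied: 129×89/264 = 43.4886
  Car, Neutral: 129×130/264 = 63.5227
  Car, Dissatisfied: 129×45/264 = 21.9886
  Public transit, Satisfied: 135×89/264 = 45.5114
  Public transit, Neutral: 135×130/264 = 66.4773
  Public transit, Dissatisfied: 135×45/264 = 23.0114
Contributions (O − E)²/E:
  (24 − 43.4886)²/43.4886 = 8.7335
  (93 − 63.5227)²/63.5227 = 13.6788
  (12 − 21.9886)²/21.9886 = 4.5374
  (65 − 45.5114)²/45.5114 = 8.3453
  (37 − 66.4773)²/66.4773 = 13.0708
  (33 − 23.0114)²/23.0114 = 4.3358
χ² = 8.7335 + 13.6788 + 4.5374 + 8.3453 + 13.0708 + 4.3358 = 52.702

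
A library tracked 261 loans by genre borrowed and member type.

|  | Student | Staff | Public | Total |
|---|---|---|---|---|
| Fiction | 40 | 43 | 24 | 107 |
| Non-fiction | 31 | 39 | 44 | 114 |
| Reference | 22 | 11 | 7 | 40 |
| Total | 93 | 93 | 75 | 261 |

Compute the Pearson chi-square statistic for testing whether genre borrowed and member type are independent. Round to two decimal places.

Grand total N = 261.
Expected counts (row total × column total / N):
  Fiction, Student: 107×93/261 = 38.126
  Fiction, Staff: 107×93/261 = 38.126
  Fiction, Public: 107×75/261 = 30.747
  Non-fiction, Student: 114×93/261 = 40.621
  Non-fiction, Staff: 114×93/261 = 40.621
  Non-fiction, Public: 114×75/261 = 32.759
  Reference, Student: 40×93/261 = 14.253
  Reference, Staff: 40×93/261 = 14.253
  Reference, Public: 40×75/261 = 11.494
Contributions (O − E)²/E:
  (40 − 38.126)²/38.126 = 0.0921
  (43 − 38.126)²/38.126 = 0.6231
  (24 − 30.747)²/30.747 = 1.4805
  (31 − 40.621)²/40.621 = 2.2787
  (39 − 40.621)²/40.621 = 0.0647
  (44 − 32.759)²/32.759 = 3.8573
  (22 − 14.253)²/14.253 = 4.2108
  (11 − 14.253)²/14.253 = 0.7424
  (7 − 11.494)²/11.494 = 1.7571
χ² = 0.0921 + 0.6231 + 1.4805 + 2.2787 + 0.0647 + 3.8573 + 4.2108 + 0.7424 + 1.7571 = 15.11

15.11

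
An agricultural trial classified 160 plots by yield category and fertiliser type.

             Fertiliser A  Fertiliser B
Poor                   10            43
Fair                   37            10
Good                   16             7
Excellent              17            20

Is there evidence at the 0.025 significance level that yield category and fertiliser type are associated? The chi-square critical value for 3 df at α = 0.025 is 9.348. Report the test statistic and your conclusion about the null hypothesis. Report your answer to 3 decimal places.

39.823; reject H₀

Row totals: 53, 47, 23, 37. Column totals: 80, 80. Grand total N = 160.
Expected counts (row total × column total / N):
  Poor, Fertiliser A: 53×80/160 = 26.5000
  Poor, Fertiliser B: 53×80/160 = 26.5000
  Fair, Fertiliser A: 47×80/160 = 23.5000
  Fair, Fertiliser B: 47×80/160 = 23.5000
  Good, Fertiliser A: 23×80/160 = 11.5000
  Good, Fertiliser B: 23×80/160 = 11.5000
  Excellent, Fertiliser A: 37×80/160 = 18.5000
  Excellent, Fertiliser B: 37×80/160 = 18.5000
Contributions (O − E)²/E:
  (10 − 26.5000)²/26.5000 = 10.2736
  (43 − 26.5000)²/26.5000 = 10.2736
  (37 − 23.5000)²/23.5000 = 7.7553
  (10 − 23.5000)²/23.5000 = 7.7553
  (16 − 11.5000)²/11.5000 = 1.7609
  (7 − 11.5000)²/11.5000 = 1.7609
  (17 − 18.5000)²/18.5000 = 0.1216
  (20 − 18.5000)²/18.5000 = 0.1216
χ² = 10.2736 + 10.2736 + 7.7553 + 7.7553 + 1.7609 + 1.7609 + 0.1216 + 0.1216 = 39.823
df = (4−1)(2−1) = 3. Since 39.823 > 9.348, reject the null hypothesis of independence at α = 0.025.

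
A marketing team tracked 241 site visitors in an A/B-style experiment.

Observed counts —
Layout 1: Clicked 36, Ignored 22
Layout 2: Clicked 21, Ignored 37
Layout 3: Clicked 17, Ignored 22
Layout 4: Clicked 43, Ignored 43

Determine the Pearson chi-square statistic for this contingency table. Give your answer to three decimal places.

Row totals: 58, 58, 39, 86. Column totals: 117, 124. Grand total N = 241.
Expected counts (row total × column total / N):
  Layout 1, Clicked: 58×117/241 = 28.1577
  Layout 1, Ignored: 58×124/241 = 29.8423
  Layout 2, Clicked: 58×117/241 = 28.1577
  Layout 2, Ignored: 58×124/241 = 29.8423
  Layout 3, Clicked: 39×117/241 = 18.9336
  Layout 3, Ignored: 39×124/241 = 20.0664
  Layout 4, Clicked: 86×117/241 = 41.7510
  Layout 4, Ignored: 86×124/241 = 44.2490
Contributions (O − E)²/E:
  (36 − 28.1577)²/28.1577 = 2.1842
  (22 − 29.8423)²/29.8423 = 2.0609
  (21 − 28.1577)²/28.1577 = 1.8195
  (37 − 29.8423)²/29.8423 = 1.7168
  (17 − 18.9336)²/18.9336 = 0.1975
  (22 − 20.0664)²/20.0664 = 0.1863
  (43 − 41.7510)²/41.7510 = 0.0374
  (43 − 44.2490)²/44.2490 = 0.0353
χ² = 2.1842 + 2.0609 + 1.8195 + 1.7168 + 0.1975 + 0.1863 + 0.0374 + 0.0353 = 8.238

8.238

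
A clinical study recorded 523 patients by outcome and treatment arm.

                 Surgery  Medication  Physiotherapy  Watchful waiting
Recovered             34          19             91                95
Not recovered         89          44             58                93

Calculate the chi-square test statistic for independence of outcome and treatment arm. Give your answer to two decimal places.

Row totals: 239, 284. Column totals: 123, 63, 149, 188. Grand total N = 523.
Expected counts (row total × column total / N):
  Recovered, Surgery: 239×123/523 = 56.208
  Recovered, Medication: 239×63/523 = 28.790
  Recovered, Physiotherapy: 239×149/523 = 68.090
  Recovered, Watchful waiting: 239×188/523 = 85.912
  Not recovered, Surgery: 284×123/523 = 66.792
  Not recovered, Medication: 284×63/523 = 34.210
  Not recovered, Physiotherapy: 284×149/523 = 80.910
  Not recovered, Watchful waiting: 284×188/523 = 102.088
Contributions (O − E)²/E:
  (34 − 56.208)²/56.208 = 8.7745
  (19 − 28.790)²/28.790 = 3.3291
  (91 − 68.090)²/68.090 = 7.7084
  (95 − 85.912)²/85.912 = 0.9614
  (89 − 66.792)²/66.792 = 7.3840
  (44 − 34.210)²/34.210 = 2.8016
  (58 − 80.910)²/80.910 = 6.4871
  (93 − 102.088)²/102.088 = 0.8090
χ² = 8.7745 + 3.3291 + 7.7084 + 0.9614 + 7.3840 + 2.8016 + 6.4871 + 0.8090 = 38.26

38.26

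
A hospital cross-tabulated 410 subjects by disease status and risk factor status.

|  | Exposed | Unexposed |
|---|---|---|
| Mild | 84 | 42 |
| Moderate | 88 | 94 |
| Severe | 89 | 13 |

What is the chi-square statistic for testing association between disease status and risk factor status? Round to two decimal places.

43.47

Row totals: 126, 182, 102. Column totals: 261, 149. Grand total N = 410.
Expected counts (row total × column total / N):
  Mild, Exposed: 126×261/410 = 80.210
  Mild, Unexposed: 126×149/410 = 45.790
  Moderate, Exposed: 182×261/410 = 115.859
  Moderate, Unexposed: 182×149/410 = 66.141
  Severe, Exposed: 102×261/410 = 64.932
  Severe, Unexposed: 102×149/410 = 37.068
Contributions (O − E)²/E:
  (84 − 80.210)²/80.210 = 0.1791
  (42 − 45.790)²/45.790 = 0.3137
  (88 − 115.859)²/115.859 = 6.6989
  (94 − 66.141)²/66.141 = 11.7344
  (89 − 64.932)²/64.932 = 8.9212
  (13 − 37.068)²/37.068 = 15.6272
χ² = 0.1791 + 0.3137 + 6.6989 + 11.7344 + 8.9212 + 15.6272 = 43.47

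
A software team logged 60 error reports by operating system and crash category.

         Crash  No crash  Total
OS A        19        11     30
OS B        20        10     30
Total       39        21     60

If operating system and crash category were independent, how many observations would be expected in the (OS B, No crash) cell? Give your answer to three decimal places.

Row total (OS B) = 30; column total (No crash) = 21; grand total N = 60.
Expected count = (row total × column total) / N = 30 × 21 / 60 = 10.500.

10.500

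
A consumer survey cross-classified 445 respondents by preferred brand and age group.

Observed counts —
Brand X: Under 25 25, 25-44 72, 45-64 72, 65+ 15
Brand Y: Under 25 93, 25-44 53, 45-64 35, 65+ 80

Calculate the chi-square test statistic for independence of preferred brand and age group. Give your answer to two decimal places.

Row totals: 184, 261. Column totals: 118, 125, 107, 95. Grand total N = 445.
Expected counts (row total × column total / N):
  Brand X, Under 25: 184×118/445 = 48.791
  Brand X, 25-44: 184×125/445 = 51.685
  Brand X, 45-64: 184×107/445 = 44.243
  Brand X, 65+: 184×95/445 = 39.281
  Brand Y, Under 25: 261×118/445 = 69.209
  Brand Y, 25-44: 261×125/445 = 73.315
  Brand Y, 45-64: 261×107/445 = 62.757
  Brand Y, 65+: 261×95/445 = 55.719
Contributions (O − E)²/E:
  (25 − 48.791)²/48.791 = 11.6007
  (72 − 51.685)²/51.685 = 7.9849
  (72 − 44.243)²/44.243 = 17.4141
  (15 − 39.281)²/39.281 = 15.0090
  (93 − 69.209)²/69.209 = 8.1783
  (53 − 73.315)²/73.315 = 5.6291
  (35 − 62.757)²/62.757 = 12.2767
  (80 − 55.719)²/55.719 = 10.5811
χ² = 11.6007 + 7.9849 + 17.4141 + 15.0090 + 8.1783 + 5.6291 + 12.2767 + 10.5811 = 88.67

88.67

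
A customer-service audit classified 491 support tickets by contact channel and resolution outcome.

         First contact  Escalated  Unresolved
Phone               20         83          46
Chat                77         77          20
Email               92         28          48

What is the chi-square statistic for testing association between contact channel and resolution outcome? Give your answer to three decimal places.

Row totals: 149, 174, 168. Column totals: 189, 188, 114. Grand total N = 491.
Expected counts (row total × column total / N):
  Phone, First contact: 149×189/491 = 57.3544
  Phone, Escalated: 149×188/491 = 57.0509
  Phone, Unresolved: 149×114/491 = 34.5947
  Chat, First contact: 174×189/491 = 66.9776
  Chat, Escalated: 174×188/491 = 66.6232
  Chat, Unresolved: 174×114/491 = 40.3992
  Email, First contact: 168×189/491 = 64.6680
  Email, Escalated: 168×188/491 = 64.3259
  Email, Unresolved: 168×114/491 = 39.0061
Contributions (O − E)²/E:
  (20 − 57.3544)²/57.3544 = 24.3286
  (83 − 57.0509)²/57.0509 = 11.8027
  (46 − 34.5947)²/34.5947 = 3.7601
  (77 − 66.9776)²/66.9776 = 1.4997
  (77 − 66.6232)²/66.6232 = 1.6162
  (20 − 40.3992)²/40.3992 = 10.3004
  (92 − 64.6680)²/64.6680 = 11.5519
  (28 − 64.3259)²/64.3259 = 20.5138
  (48 − 39.0061)²/39.0061 = 2.0738
χ² = 24.3286 + 11.8027 + 3.7601 + 1.4997 + 1.6162 + 10.3004 + 11.5519 + 20.5138 + 2.0738 = 87.447

87.447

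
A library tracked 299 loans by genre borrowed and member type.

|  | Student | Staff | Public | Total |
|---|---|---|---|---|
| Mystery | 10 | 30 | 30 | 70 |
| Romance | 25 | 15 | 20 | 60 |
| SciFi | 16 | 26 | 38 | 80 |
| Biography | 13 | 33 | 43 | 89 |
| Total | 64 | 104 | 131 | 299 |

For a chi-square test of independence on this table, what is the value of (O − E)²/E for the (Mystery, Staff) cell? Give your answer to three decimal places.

1.312

Row total (Mystery) = 70; column total (Staff) = 104; N = 299.
Expected count E = 70 × 104 / 299 = 24.3478.
Contribution = (O − E)²/E = (30 − 24.3478)² / 24.3478 = 1.312.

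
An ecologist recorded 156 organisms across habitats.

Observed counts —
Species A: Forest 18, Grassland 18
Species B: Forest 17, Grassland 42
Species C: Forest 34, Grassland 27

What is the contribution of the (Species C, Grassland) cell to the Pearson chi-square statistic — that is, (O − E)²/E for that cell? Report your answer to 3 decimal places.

Row total (Species C) = 61; column total (Grassland) = 87; N = 156.
Expected count E = 61 × 87 / 156 = 34.0192.
Contribution = (O − E)²/E = (27 − 34.0192)² / 34.0192 = 1.448.

1.448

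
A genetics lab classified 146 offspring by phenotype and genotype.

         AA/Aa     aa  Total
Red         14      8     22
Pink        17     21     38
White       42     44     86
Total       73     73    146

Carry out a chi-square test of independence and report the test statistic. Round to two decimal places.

2.10

Grand total N = 146.
Expected counts (row total × column total / N):
  Red, AA/Aa: 22×73/146 = 11.000
  Red, aa: 22×73/146 = 11.000
  Pink, AA/Aa: 38×73/146 = 19.000
  Pink, aa: 38×73/146 = 19.000
  White, AA/Aa: 86×73/146 = 43.000
  White, aa: 86×73/146 = 43.000
Contributions (O − E)²/E:
  (14 − 11.000)²/11.000 = 0.8182
  (8 − 11.000)²/11.000 = 0.8182
  (17 − 19.000)²/19.000 = 0.2105
  (21 − 19.000)²/19.000 = 0.2105
  (42 − 43.000)²/43.000 = 0.0233
  (44 − 43.000)²/43.000 = 0.0233
χ² = 0.8182 + 0.8182 + 0.2105 + 0.2105 + 0.0233 + 0.0233 = 2.10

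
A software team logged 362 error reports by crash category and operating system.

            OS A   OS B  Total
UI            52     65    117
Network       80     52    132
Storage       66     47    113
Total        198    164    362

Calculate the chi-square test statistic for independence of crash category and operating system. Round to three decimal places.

7.451

Grand total N = 362.
Expected counts (row total × column total / N):
  UI, OS A: 117×198/362 = 63.9945
  UI, OS B: 117×164/362 = 53.0055
  Network, OS A: 132×198/362 = 72.1989
  Network, OS B: 132×164/362 = 59.8011
  Storage, OS A: 113×198/362 = 61.8066
  Storage, OS B: 113×164/362 = 51.1934
Contributions (O − E)²/E:
  (52 − 63.9945)²/63.9945 = 2.2481
  (65 − 53.0055)²/53.0055 = 2.7142
  (80 − 72.1989)²/72.1989 = 0.8429
  (52 − 59.8011)²/59.8011 = 1.0177
  (66 − 61.8066)²/61.8066 = 0.2845
  (47 − 51.1934)²/51.1934 = 0.3435
χ² = 2.2481 + 2.7142 + 0.8429 + 1.0177 + 0.2845 + 0.3435 = 7.451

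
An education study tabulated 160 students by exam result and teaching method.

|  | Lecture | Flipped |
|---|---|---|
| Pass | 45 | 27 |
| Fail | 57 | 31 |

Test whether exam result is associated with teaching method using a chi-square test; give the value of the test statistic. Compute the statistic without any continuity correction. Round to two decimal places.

Row totals: 72, 88. Column totals: 102, 58. Grand total N = 160.
Expected counts (row total × column total / N):
  Pass, Lecture: 72×102/160 = 45.900
  Pass, Flipped: 72×58/160 = 26.100
  Fail, Lecture: 88×102/160 = 56.100
  Fail, Flipped: 88×58/160 = 31.900
Contributions (O − E)²/E:
  (45 − 45.900)²/45.900 = 0.0176
  (27 − 26.100)²/26.100 = 0.0310
  (57 − 56.100)²/56.100 = 0.0144
  (31 − 31.900)²/31.900 = 0.0254
χ² = 0.0176 + 0.0310 + 0.0144 + 0.0254 = 0.09

0.09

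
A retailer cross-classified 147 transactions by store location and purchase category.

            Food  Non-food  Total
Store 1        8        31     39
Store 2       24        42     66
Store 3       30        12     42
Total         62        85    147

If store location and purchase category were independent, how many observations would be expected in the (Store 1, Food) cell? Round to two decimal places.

16.45

Row total (Store 1) = 39; column total (Food) = 62; grand total N = 147.
Expected count = (row total × column total) / N = 39 × 62 / 147 = 16.45.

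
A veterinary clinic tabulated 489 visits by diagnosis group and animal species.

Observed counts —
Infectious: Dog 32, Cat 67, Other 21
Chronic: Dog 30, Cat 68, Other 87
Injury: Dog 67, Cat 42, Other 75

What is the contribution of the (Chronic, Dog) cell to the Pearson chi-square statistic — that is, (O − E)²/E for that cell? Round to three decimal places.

Row total (Chronic) = 185; column total (Dog) = 129; N = 489.
Expected count E = 185 × 129 / 489 = 48.8037.
Contribution = (O − E)²/E = (30 − 48.8037)² / 48.8037 = 7.245.

7.245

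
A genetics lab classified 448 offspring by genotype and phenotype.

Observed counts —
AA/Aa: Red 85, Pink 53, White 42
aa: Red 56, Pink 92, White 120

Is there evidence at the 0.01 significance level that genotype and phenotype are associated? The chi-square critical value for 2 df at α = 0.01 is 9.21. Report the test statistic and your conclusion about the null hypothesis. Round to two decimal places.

38.20; reject H₀

Row totals: 180, 268. Column totals: 141, 145, 162. Grand total N = 448.
Expected counts (row total × column total / N):
  AA/Aa, Red: 180×141/448 = 56.652
  AA/Aa, Pink: 180×145/448 = 58.259
  AA/Aa, White: 180×162/448 = 65.089
  aa, Red: 268×141/448 = 84.348
  aa, Pink: 268×145/448 = 86.741
  aa, White: 268×162/448 = 96.911
Contributions (O − E)²/E:
  (85 − 56.652)²/56.652 = 14.1850
  (53 − 58.259)²/58.259 = 0.4747
  (42 − 65.089)²/65.089 = 8.1904
  (56 − 84.348)²/84.348 = 9.5273
  (92 − 86.741)²/86.741 = 0.3188
  (120 − 96.911)²/96.911 = 5.5009
χ² = 14.1850 + 0.4747 + 8.1904 + 9.5273 + 0.3188 + 5.5009 = 38.20
df = (2−1)(3−1) = 2. Since 38.20 > 9.21, reject the null hypothesis of independence at α = 0.01.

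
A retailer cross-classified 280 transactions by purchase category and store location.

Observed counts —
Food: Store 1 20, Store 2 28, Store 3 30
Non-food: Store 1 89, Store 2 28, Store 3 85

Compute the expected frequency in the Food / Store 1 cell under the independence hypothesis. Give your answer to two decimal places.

Row total (Food) = 78; column total (Store 1) = 109; grand total N = 280.
Expected count = (row total × column total) / N = 78 × 109 / 280 = 30.36.

30.36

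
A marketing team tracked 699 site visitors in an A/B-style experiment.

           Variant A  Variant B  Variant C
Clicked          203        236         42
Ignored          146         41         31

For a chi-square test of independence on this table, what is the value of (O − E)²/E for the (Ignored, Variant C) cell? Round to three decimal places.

Row total (Ignored) = 218; column total (Variant C) = 73; N = 699.
Expected count E = 218 × 73 / 699 = 22.7668.
Contribution = (O − E)²/E = (31 − 22.7668)² / 22.7668 = 2.977.

2.977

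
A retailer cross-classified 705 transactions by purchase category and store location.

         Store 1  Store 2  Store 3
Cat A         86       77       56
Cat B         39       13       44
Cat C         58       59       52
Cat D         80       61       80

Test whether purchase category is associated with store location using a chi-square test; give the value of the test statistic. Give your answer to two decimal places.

22.88

Row totals: 219, 96, 169, 221. Column totals: 263, 210, 232. Grand total N = 705.
Expected counts (row total × column total / N):
  Cat A, Store 1: 219×263/705 = 81.698
  Cat A, Store 2: 219×210/705 = 65.234
  Cat A, Store 3: 219×232/705 = 72.068
  Cat B, Store 1: 96×263/705 = 35.813
  Cat B, Store 2: 96×210/705 = 28.596
  Cat B, Store 3: 96×232/705 = 31.591
  Cat C, Store 1: 169×263/705 = 63.045
  Cat C, Store 2: 169×210/705 = 50.340
  Cat C, Store 3: 169×232/705 = 55.614
  Cat D, Store 1: 221×263/705 = 82.444
  Cat D, Store 2: 221×210/705 = 65.830
  Cat D, Store 3: 221×232/705 = 72.726
Contributions (O − E)²/E:
  (86 − 81.698)²/81.698 = 0.2265
  (77 − 65.234)²/65.234 = 2.1222
  (56 − 72.068)²/72.068 = 3.5825
  (39 − 35.813)²/35.813 = 0.2836
  (13 − 28.596)²/28.596 = 8.5059
  (44 − 31.591)²/31.591 = 4.8743
  (58 − 63.045)²/63.045 = 0.4037
  (59 − 50.340)²/50.340 = 1.4898
  (52 − 55.614)²/55.614 = 0.2349
  (80 − 82.444)²/82.444 = 0.0725
  (61 − 65.830)²/65.830 = 0.3544
  (80 − 72.726)²/72.726 = 0.7275
χ² = 0.2265 + 2.1222 + 3.5825 + 0.2836 + 8.5059 + 4.8743 + 0.4037 + 1.4898 + 0.2349 + 0.0725 + 0.3544 + 0.7275 = 22.88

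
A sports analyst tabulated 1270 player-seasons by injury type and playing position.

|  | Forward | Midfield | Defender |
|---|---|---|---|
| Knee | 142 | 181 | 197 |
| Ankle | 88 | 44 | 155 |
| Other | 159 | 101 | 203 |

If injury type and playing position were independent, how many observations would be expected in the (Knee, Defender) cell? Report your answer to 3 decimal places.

Row total (Knee) = 520; column total (Defender) = 555; grand total N = 1270.
Expected count = (row total × column total) / N = 520 × 555 / 1270 = 227.244.

227.244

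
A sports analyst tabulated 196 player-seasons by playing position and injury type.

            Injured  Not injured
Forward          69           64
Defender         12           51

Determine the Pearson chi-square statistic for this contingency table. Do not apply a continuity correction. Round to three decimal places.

19.005

Row totals: 133, 63. Column totals: 81, 115. Grand total N = 196.
Expected counts (row total × column total / N):
  Forward, Injured: 133×81/196 = 54.964286
  Forward, Not injured: 133×115/196 = 78.035714
  Defender, Injured: 63×81/196 = 26.035714
  Defender, Not injured: 63×115/196 = 36.964286
Contributions (O − E)²/E:
  (69 − 54.964286)²/54.964286 = 3.5842
  (64 − 78.035714)²/78.035714 = 2.5245
  (12 − 26.035714)²/26.035714 = 7.5666
  (51 − 36.964286)²/36.964286 = 5.3295
χ² = 3.5842 + 2.5245 + 7.5666 + 5.3295 = 19.005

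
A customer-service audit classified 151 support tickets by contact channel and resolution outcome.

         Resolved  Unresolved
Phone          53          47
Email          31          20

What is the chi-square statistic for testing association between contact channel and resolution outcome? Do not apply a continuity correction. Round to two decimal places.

0.83

Row totals: 100, 51. Column totals: 84, 67. Grand total N = 151.
Expected counts (row total × column total / N):
  Phone, Resolved: 100×84/151 = 55.629
  Phone, Unresolved: 100×67/151 = 44.371
  Email, Resolved: 51×84/151 = 28.371
  Email, Unresolved: 51×67/151 = 22.629
Contributions (O − E)²/E:
  (53 − 55.629)²/55.629 = 0.1242
  (47 − 44.371)²/44.371 = 0.1558
  (31 − 28.371)²/28.371 = 0.2436
  (20 − 22.629)²/22.629 = 0.3054
χ² = 0.1242 + 0.1558 + 0.2436 + 0.3054 = 0.83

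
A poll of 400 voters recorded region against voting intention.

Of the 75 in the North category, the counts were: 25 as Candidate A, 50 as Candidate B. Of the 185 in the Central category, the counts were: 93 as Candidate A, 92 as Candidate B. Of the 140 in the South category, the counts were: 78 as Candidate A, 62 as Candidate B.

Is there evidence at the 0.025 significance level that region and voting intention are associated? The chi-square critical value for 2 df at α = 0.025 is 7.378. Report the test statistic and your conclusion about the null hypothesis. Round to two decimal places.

10.01; reject H₀

Row totals: 75, 185, 140. Column totals: 196, 204. Grand total N = 400.
Expected counts (row total × column total / N):
  North, Candidate A: 75×196/400 = 36.750
  North, Candidate B: 75×204/400 = 38.250
  Central, Candidate A: 185×196/400 = 90.650
  Central, Candidate B: 185×204/400 = 94.350
  South, Candidate A: 140×196/400 = 68.600
  South, Candidate B: 140×204/400 = 71.400
Contributions (O − E)²/E:
  (25 − 36.750)²/36.750 = 3.7568
  (50 − 38.250)²/38.250 = 3.6095
  (93 − 90.650)²/90.650 = 0.0609
  (92 − 94.350)²/94.350 = 0.0585
  (78 − 68.600)²/68.600 = 1.2880
  (62 − 71.400)²/71.400 = 1.2375
χ² = 3.7568 + 3.6095 + 0.0609 + 0.0585 + 1.2880 + 1.2375 = 10.01
df = (3−1)(2−1) = 2. Since 10.01 > 7.378, reject the null hypothesis of independence at α = 0.025.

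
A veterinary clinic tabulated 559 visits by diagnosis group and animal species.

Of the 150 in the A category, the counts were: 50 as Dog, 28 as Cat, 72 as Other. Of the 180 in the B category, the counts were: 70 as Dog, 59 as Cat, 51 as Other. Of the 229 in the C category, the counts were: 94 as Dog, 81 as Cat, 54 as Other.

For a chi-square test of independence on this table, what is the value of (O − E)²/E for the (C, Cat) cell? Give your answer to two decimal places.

Row total (C) = 229; column total (Cat) = 168; N = 559.
Expected count E = 229 × 168 / 559 = 68.823.
Contribution = (O − E)²/E = (81 − 68.823)² / 68.823 = 2.15.

2.15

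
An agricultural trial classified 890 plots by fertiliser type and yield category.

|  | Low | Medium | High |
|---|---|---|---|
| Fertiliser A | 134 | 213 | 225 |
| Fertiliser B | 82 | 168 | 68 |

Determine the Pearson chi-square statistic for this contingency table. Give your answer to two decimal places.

Row totals: 572, 318. Column totals: 216, 381, 293. Grand total N = 890.
Expected counts (row total × column total / N):
  Fertiliser A, Low: 572×216/890 = 138.822
  Fertiliser A, Medium: 572×381/890 = 244.867
  Fertiliser A, High: 572×293/890 = 188.310
  Fertiliser B, Low: 318×216/890 = 77.178
  Fertiliser B, Medium: 318×381/890 = 136.133
  Fertiliser B, High: 318×293/890 = 104.690
Contributions (O − E)²/E:
  (134 − 138.822)²/138.822 = 0.1675
  (213 − 244.867)²/244.867 = 4.1472
  (225 − 188.310)²/188.310 = 7.1486
  (82 − 77.178)²/77.178 = 0.3013
  (168 − 136.133)²/136.133 = 7.4597
  (68 − 104.690)²/104.690 = 12.8585
χ² = 0.1675 + 4.1472 + 7.1486 + 0.3013 + 7.4597 + 12.8585 = 32.08

32.08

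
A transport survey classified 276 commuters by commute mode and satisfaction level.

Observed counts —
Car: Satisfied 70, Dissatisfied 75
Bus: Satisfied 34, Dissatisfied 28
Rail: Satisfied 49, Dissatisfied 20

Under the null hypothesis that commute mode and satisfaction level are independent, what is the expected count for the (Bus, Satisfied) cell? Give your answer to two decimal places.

34.37

Row total (Bus) = 62; column total (Satisfied) = 153; grand total N = 276.
Expected count = (row total × column total) / N = 62 × 153 / 276 = 34.37.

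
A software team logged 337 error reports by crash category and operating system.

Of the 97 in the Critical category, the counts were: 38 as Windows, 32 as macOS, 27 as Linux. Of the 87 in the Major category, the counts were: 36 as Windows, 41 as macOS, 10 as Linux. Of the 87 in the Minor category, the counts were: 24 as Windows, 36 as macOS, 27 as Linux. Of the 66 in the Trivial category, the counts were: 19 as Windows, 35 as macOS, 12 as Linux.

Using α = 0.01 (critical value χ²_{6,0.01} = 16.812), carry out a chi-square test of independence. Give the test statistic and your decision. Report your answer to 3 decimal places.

17.085; reject H₀

Row totals: 97, 87, 87, 66. Column totals: 117, 144, 76. Grand total N = 337.
Expected counts (row total × column total / N):
  Critical, Windows: 97×117/337 = 33.6766
  Critical, macOS: 97×144/337 = 41.4481
  Critical, Linux: 97×76/337 = 21.8754
  Major, Windows: 87×117/337 = 30.2047
  Major, macOS: 87×144/337 = 37.1751
  Major, Linux: 87×76/337 = 19.6202
  Minor, Windows: 87×117/337 = 30.2047
  Minor, macOS: 87×144/337 = 37.1751
  Minor, Linux: 87×76/337 = 19.6202
  Trivial, Windows: 66×117/337 = 22.9139
  Trivial, macOS: 66×144/337 = 28.2018
  Trivial, Linux: 66×76/337 = 14.8843
Contributions (O − E)²/E:
  (38 − 33.6766)²/33.6766 = 0.5550
  (32 − 41.4481)²/41.4481 = 2.1537
  (27 − 21.8754)²/21.8754 = 1.2005
  (36 − 30.2047)²/30.2047 = 1.1119
  (41 − 37.1751)²/37.1751 = 0.3935
  (10 − 19.6202)²/19.6202 = 4.7170
  (24 − 30.2047)²/30.2047 = 1.2746
  (36 − 37.1751)²/37.1751 = 0.0371
  (27 − 19.6202)²/19.6202 = 2.7758
  (19 − 22.9139)²/22.9139 = 0.6685
  (35 − 28.2018)²/28.2018 = 1.6387
  (12 − 14.8843)²/14.8843 = 0.5589
χ² = 0.5550 + 2.1537 + 1.2005 + 1.1119 + 0.3935 + 4.7170 + 1.2746 + 0.0371 + 2.7758 + 0.6685 + 1.6387 + 0.5589 = 17.085
df = (4−1)(3−1) = 6. Since 17.085 > 16.812, reject the null hypothesis of independence at α = 0.01.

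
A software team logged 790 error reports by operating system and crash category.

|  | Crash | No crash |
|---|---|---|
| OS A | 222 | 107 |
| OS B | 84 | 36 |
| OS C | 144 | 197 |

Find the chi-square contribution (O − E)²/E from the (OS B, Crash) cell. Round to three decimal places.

Row total (OS B) = 120; column total (Crash) = 450; N = 790.
Expected count E = 120 × 450 / 790 = 68.3544.
Contribution = (O − E)²/E = (84 − 68.3544)² / 68.3544 = 3.581.

3.581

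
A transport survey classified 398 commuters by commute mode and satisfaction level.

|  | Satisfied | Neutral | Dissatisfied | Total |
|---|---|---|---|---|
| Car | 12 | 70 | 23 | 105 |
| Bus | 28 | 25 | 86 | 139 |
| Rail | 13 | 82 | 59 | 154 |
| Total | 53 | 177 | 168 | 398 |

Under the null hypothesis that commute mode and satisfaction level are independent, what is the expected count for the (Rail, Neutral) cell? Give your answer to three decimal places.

68.487

Row total (Rail) = 154; column total (Neutral) = 177; grand total N = 398.
Expected count = (row total × column total) / N = 154 × 177 / 398 = 68.487.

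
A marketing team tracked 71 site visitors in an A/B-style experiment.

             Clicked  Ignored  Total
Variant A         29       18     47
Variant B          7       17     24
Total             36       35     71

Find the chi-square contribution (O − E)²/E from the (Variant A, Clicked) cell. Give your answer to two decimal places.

1.12

Row total (Variant A) = 47; column total (Clicked) = 36; N = 71.
Expected count E = 47 × 36 / 71 = 23.831.
Contribution = (O − E)²/E = (29 − 23.831)² / 23.831 = 1.12.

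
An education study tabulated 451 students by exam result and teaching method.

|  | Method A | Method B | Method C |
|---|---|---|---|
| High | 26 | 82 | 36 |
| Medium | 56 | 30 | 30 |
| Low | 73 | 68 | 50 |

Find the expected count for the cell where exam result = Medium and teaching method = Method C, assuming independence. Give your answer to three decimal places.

Row total (Medium) = 116; column total (Method C) = 116; grand total N = 451.
Expected count = (row total × column total) / N = 116 × 116 / 451 = 29.836.

29.836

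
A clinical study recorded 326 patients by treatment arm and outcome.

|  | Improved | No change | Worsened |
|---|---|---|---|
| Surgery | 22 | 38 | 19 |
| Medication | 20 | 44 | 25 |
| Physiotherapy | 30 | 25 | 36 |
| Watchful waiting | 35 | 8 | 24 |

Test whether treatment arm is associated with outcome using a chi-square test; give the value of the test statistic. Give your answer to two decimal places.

35.78

Row totals: 79, 89, 91, 67. Column totals: 107, 115, 104. Grand total N = 326.
Expected counts (row total × column total / N):
  Surgery, Improved: 79×107/326 = 25.9294
  Surgery, No change: 79×115/326 = 27.8681
  Surgery, Worsened: 79×104/326 = 25.2025
  Medication, Improved: 89×107/326 = 29.2117
  Medication, No change: 89×115/326 = 31.3957
  Medication, Worsened: 89×104/326 = 28.3926
  Physiotherapy, Improved: 91×107/326 = 29.8681
  Physiotherapy, No change: 91×115/326 = 32.1012
  Physiotherapy, Worsened: 91×104/326 = 29.0307
  Watchful waiting, Improved: 67×107/326 = 21.9908
  Watchful waiting, No change: 67×115/326 = 23.6350
  Watchful waiting, Worsened: 67×104/326 = 21.3742
Contributions (O − E)²/E:
  (22 − 25.9294)²/25.9294 = 0.5955
  (38 − 27.8681)²/27.8681 = 3.6836
  (19 − 25.2025)²/25.2025 = 1.5265
  (20 − 29.2117)²/29.2117 = 2.9048
  (44 − 31.3957)²/31.3957 = 5.0602
  (25 − 28.3926)²/28.3926 = 0.4054
  (30 − 29.8681)²/29.8681 = 0.0006
  (25 − 32.1012)²/32.1012 = 1.5709
  (36 − 29.0307)²/29.0307 = 1.6731
  (35 − 21.9908)²/21.9908 = 7.6959
  (8 − 23.6350)²/23.6350 = 10.3428
  (24 − 21.3742)²/21.3742 = 0.3226
χ² = 0.5955 + 3.6836 + 1.5265 + 2.9048 + 5.0602 + 0.4054 + 0.0006 + 1.5709 + 1.6731 + 7.6959 + 10.3428 + 0.3226 = 35.78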